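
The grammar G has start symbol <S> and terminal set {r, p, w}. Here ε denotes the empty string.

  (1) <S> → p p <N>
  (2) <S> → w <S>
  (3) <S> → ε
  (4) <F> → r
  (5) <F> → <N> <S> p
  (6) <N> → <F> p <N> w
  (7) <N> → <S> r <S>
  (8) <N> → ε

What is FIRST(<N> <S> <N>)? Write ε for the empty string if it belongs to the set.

{ε, p, r, w}

FIRST(<S>): from <S>→p p <N> we get {p}; from <S>→w <S> we get {w}; from <S>→ε we get {ε}. So FIRST(<S>) = {ε, p, w}.
FIRST(<F>): from <F>→r we get {r}; from <F>→<N> <S> p we get {p, r, w}. So FIRST(<F>) = {p, r, w}.
FIRST(<N>): from <N>→<F> p <N> w we get {p, r, w}; from <N>→<S> r <S> we get {p, r, w}; from <N>→ε we get {ε}. So FIRST(<N>) = {ε, p, r, w}.
FIRST(<N> <S> <N>): take FIRST of each symbol in turn, carrying on past any symbol whose FIRST contains ε; result {ε, p, r, w}.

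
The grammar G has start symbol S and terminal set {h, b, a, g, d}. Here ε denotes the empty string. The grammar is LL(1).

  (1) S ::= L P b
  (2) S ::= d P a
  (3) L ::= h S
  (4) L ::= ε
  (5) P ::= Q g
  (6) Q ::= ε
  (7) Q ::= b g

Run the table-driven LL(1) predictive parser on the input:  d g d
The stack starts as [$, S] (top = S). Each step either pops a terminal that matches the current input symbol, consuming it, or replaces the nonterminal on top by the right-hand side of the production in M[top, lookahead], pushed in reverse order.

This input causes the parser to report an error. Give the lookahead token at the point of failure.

d

     Stack    Input    Action
  1  $ S      d g d $  expand S ::= d P a
  2  $ a P d  d g d $  match d
  3  $ a P    g d $    expand P ::= Q g
  4  $ a g Q  g d $    expand Q ::= ε
  5  $ a g    g d $    match g
  6  $ a      d $      error: top is terminal a but lookahead is d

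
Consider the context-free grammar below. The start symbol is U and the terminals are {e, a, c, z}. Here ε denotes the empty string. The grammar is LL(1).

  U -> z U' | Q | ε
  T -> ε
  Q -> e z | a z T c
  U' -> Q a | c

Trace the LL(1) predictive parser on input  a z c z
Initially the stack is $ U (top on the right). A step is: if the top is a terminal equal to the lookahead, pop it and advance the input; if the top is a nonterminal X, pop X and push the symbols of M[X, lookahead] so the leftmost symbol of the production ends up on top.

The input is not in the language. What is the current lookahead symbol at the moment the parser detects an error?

z

step 1: stack=$ U  input=a z c z $  — expand U -> Q
step 2: stack=$ Q  input=a z c z $  — expand Q -> a z T c
step 3: stack=$ c T z a  input=a z c z $  — match a
step 4: stack=$ c T z  input=z c z $  — match z
step 5: stack=$ c T  input=c z $  — expand T -> ε
step 6: stack=$ c  input=c z $  — match c
step 7: stack=$  input=z $  — error: stack empty but input remains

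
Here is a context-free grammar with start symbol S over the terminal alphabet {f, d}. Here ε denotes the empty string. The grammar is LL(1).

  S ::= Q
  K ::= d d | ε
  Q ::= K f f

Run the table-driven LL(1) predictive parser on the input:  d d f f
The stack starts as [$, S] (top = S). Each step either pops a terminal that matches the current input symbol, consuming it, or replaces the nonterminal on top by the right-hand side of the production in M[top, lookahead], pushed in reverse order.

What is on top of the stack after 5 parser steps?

     Stack      Input      Action
  1  $ S        d d f f $  expand S ::= Q
  2  $ Q        d d f f $  expand Q ::= K f f
  3  $ f f K    d d f f $  expand K ::= d d
  4  $ f f d d  d d f f $  match d
  5  $ f f d    d f f $    match d
Stack after step 5: $ f f (top = f).

f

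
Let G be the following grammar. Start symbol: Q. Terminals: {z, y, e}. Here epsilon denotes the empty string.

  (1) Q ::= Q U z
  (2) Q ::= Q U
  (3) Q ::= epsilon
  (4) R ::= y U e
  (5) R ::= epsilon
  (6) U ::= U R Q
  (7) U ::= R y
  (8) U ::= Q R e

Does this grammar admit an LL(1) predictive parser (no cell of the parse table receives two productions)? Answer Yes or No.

FIRST(Q) = {epsilon, e, y}
FIRST(R) = {epsilon, y}
FIRST(U) = {e, y}
FOLLOW(Q) = {$, e, y, z}
FOLLOW(R) = {$, e, y, z}
FOLLOW(U) = {$, e, y, z}
Cell M[Q, e] receives both Q ::= Q U z and Q ::= Q U and Q ::= epsilon — the grammar is not LL(1).

No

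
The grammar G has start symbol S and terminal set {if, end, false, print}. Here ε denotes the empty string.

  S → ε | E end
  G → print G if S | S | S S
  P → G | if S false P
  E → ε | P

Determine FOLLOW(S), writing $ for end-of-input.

FIRST(S) = {ε, end, if, print}  (via E end)
FIRST(G) = {ε, end, if, print}  (via S, S S)
FIRST(P) = {ε, end, if, print}  (via G)
FIRST(E) = {ε, end, if, print}  (via P)
FOLLOW(S) includes $ since S is the start symbol.
FOLLOW(E): in S→E end, E is followed by end with FIRST {end}. Thus FOLLOW(E) = {end}.
FOLLOW(P): in P→if S false P, the suffix after P is empty (adds nothing new); in E→P, the suffix after P is empty, so FOLLOW(P) ⊇ FOLLOW(E) = {end}. Thus FOLLOW(P) = {end}.
FOLLOW(G): in G→print G if S, G is followed by if S with FIRST {if}; in P→G, the suffix after G is empty, so FOLLOW(G) ⊇ FOLLOW(P) = {end}. Thus FOLLOW(G) = {end, if}.
FOLLOW(S): in G→print G if S, the suffix after S is empty, so FOLLOW(S) ⊇ FOLLOW(G) = {end, if}; in G→S, the suffix after S is empty, so FOLLOW(S) ⊇ FOLLOW(G) = {end, if}; in G→S S (occurrence 1), S is followed by S with FIRST {ε, end, if, print}; in G→S S (occurrence 1), the suffix after S is nullable, so FOLLOW(S) ⊇ FOLLOW(G) = {end, if}; in G→S S (occurrence 2), the suffix after S is empty, so FOLLOW(S) ⊇ FOLLOW(G) = {end, if}; in P→if S false P, S is followed by false P with FIRST {false}. Thus FOLLOW(S) = {$, end, false, if, print}.

{$, end, false, if, print}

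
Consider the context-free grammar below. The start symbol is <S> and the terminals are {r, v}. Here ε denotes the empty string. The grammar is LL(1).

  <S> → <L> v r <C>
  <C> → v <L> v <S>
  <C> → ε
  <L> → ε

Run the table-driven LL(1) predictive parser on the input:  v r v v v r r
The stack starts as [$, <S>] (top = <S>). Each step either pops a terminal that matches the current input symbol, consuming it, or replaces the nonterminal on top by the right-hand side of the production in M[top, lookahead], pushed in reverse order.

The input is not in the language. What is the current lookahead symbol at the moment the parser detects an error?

r

step 1: stack=$ <S>  input=v r v v v r r $  — expand <S> → <L> v r <C>
step 2: stack=$ <C> r v <L>  input=v r v v v r r $  — expand <L> → ε
step 3: stack=$ <C> r v  input=v r v v v r r $  — match v
step 4: stack=$ <C> r  input=r v v v r r $  — match r
step 5: stack=$ <C>  input=v v v r r $  — expand <C> → v <L> v <S>
step 6: stack=$ <S> v <L> v  input=v v v r r $  — match v
step 7: stack=$ <S> v <L>  input=v v r r $  — expand <L> → ε
step 8: stack=$ <S> v  input=v v r r $  — match v
step 9: stack=$ <S>  input=v r r $  — expand <S> → <L> v r <C>
step 10: stack=$ <C> r v <L>  input=v r r $  — expand <L> → ε
step 11: stack=$ <C> r v  input=v r r $  — match v
step 12: stack=$ <C> r  input=r r $  — match r
step 13: stack=$ <C>  input=r $  — error: M[<C>, r] is empty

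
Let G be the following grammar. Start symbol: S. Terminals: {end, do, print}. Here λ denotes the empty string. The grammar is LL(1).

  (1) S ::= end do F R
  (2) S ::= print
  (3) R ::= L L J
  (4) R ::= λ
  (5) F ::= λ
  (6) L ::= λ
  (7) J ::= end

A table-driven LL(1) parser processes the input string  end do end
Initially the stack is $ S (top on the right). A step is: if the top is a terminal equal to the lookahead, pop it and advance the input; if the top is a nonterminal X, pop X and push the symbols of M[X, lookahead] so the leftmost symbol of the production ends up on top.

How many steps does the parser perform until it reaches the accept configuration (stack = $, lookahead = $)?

     Stack         Input         Action
  1  $ S           end do end $  expand S ::= end do F R
  2  $ R F do end  end do end $  match end
  3  $ R F do      do end $      match do
  4  $ R F         end $         expand F ::= λ
  5  $ R           end $         expand R ::= L L J
  6  $ J L L       end $         expand L ::= λ
  7  $ J L         end $         expand L ::= λ
  8  $ J           end $         expand J ::= end
  9  $ end         end $         match end
Accept reached after 9 steps.

9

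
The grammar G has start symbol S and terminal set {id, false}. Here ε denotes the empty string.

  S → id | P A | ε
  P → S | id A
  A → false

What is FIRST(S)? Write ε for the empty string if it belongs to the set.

FIRST(A): from A→false we get {false}. So FIRST(A) = {false}.
FIRST(S): from S→id we get {id}; from S→P A we get {false, id}; from S→ε we get {ε}. So FIRST(S) = {ε, false, id}.
FIRST(P): from P→S we get {ε, false, id}; from P→id A we get {id}. So FIRST(P) = {ε, false, id}.

{ε, false, id}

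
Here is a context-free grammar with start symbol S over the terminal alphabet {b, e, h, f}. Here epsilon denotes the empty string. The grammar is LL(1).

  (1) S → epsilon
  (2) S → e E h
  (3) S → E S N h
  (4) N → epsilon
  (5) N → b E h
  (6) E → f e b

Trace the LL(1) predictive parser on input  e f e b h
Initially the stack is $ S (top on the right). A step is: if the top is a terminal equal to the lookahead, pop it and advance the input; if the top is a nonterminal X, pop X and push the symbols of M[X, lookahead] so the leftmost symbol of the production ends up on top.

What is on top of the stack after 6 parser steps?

step 1: stack=$ S  input=e f e b h $  — expand S → e E h
step 2: stack=$ h E e  input=e f e b h $  — match e
step 3: stack=$ h E  input=f e b h $  — expand E → f e b
step 4: stack=$ h b e f  input=f e b h $  — match f
step 5: stack=$ h b e  input=e b h $  — match e
step 6: stack=$ h b  input=b h $  — match b
Stack after step 6: $ h (top = h).

h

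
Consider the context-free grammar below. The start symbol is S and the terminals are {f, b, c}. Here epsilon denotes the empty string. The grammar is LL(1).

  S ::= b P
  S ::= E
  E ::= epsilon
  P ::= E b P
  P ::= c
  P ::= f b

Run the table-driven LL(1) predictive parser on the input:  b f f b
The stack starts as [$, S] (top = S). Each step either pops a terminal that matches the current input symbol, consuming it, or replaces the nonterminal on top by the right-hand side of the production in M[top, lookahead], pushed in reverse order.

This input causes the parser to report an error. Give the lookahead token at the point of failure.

f

step 1: stack=$ S  input=b f f b $  — expand S ::= b P
step 2: stack=$ P b  input=b f f b $  — match b
step 3: stack=$ P  input=f f b $  — expand P ::= f b
step 4: stack=$ b f  input=f f b $  — match f
step 5: stack=$ b  input=f b $  — error: top is terminal b but lookahead is f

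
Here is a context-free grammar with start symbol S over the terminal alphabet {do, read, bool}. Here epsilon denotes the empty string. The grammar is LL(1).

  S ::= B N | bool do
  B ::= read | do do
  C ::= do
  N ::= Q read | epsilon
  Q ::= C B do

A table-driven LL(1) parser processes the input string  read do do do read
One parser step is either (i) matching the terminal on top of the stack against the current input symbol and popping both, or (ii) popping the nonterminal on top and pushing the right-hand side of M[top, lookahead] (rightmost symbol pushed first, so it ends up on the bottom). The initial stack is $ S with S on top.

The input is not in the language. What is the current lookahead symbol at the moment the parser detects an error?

read

      Stack            Input                 Action
   1  $ S              read do do do read $  expand S ::= B N
   2  $ N B            read do do do read $  expand B ::= read
   3  $ N read         read do do do read $  match read
   4  $ N              do do do read $       expand N ::= Q read
   5  $ read Q         do do do read $       expand Q ::= C B do
   6  $ read do B C    do do do read $       expand C ::= do
   7  $ read do B do   do do do read $       match do
   8  $ read do B      do do read $          expand B ::= do do
   9  $ read do do do  do do read $          match do
  10  $ read do do     do read $             match do
  11  $ read do        read $                error: top is terminal do but lookahead is read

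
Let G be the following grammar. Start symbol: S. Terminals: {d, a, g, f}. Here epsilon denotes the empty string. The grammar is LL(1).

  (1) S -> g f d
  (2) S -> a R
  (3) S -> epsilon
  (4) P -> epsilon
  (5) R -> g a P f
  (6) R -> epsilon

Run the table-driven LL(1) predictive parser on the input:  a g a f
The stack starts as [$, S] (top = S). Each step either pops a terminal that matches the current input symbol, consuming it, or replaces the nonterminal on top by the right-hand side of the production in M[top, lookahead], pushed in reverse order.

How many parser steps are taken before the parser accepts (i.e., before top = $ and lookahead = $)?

7

step 1: stack=$ S  input=a g a f $  — expand S -> a R
step 2: stack=$ R a  input=a g a f $  — match a
step 3: stack=$ R  input=g a f $  — expand R -> g a P f
step 4: stack=$ f P a g  input=g a f $  — match g
step 5: stack=$ f P a  input=a f $  — match a
step 6: stack=$ f P  input=f $  — expand P -> epsilon
step 7: stack=$ f  input=f $  — match f
Accept reached after 7 steps.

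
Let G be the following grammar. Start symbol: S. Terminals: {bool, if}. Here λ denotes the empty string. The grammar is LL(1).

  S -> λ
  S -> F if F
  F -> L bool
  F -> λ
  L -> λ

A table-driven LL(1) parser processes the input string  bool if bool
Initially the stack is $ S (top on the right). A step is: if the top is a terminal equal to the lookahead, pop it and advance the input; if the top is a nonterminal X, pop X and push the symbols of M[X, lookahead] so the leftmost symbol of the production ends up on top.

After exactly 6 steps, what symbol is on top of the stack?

step 1: stack=$ S  input=bool if bool $  — expand S -> F if F
step 2: stack=$ F if F  input=bool if bool $  — expand F -> L bool
step 3: stack=$ F if bool L  input=bool if bool $  — expand L -> λ
step 4: stack=$ F if bool  input=bool if bool $  — match bool
step 5: stack=$ F if  input=if bool $  — match if
step 6: stack=$ F  input=bool $  — expand F -> L bool
Stack after step 6: $ bool L (top = L).

L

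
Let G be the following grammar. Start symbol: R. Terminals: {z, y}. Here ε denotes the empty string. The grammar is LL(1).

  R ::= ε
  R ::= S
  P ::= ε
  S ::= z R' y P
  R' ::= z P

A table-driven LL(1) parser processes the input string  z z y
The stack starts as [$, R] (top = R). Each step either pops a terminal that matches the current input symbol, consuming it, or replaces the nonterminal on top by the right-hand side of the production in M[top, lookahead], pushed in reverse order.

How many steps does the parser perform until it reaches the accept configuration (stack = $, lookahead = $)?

step 1: stack=$ R  input=z z y $  — expand R ::= S
step 2: stack=$ S  input=z z y $  — expand S ::= z R' y P
step 3: stack=$ P y R' z  input=z z y $  — match z
step 4: stack=$ P y R'  input=z y $  — expand R' ::= z P
step 5: stack=$ P y P z  input=z y $  — match z
step 6: stack=$ P y P  input=y $  — expand P ::= ε
step 7: stack=$ P y  input=y $  — match y
step 8: stack=$ P  input=$  — expand P ::= ε
Accept reached after 8 steps.

8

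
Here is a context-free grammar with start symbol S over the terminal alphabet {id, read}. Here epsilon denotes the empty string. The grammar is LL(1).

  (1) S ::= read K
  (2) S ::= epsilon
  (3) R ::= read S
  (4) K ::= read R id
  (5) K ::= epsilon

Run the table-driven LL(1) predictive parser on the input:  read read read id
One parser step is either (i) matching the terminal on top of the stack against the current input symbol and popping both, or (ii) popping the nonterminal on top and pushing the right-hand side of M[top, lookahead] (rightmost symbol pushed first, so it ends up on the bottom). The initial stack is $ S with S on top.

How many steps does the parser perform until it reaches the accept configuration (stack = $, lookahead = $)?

     Stack        Input                Action
  1  $ S          read read read id $  expand S ::= read K
  2  $ K read     read read read id $  match read
  3  $ K          read read id $       expand K ::= read R id
  4  $ id R read  read read id $       match read
  5  $ id R       read id $            expand R ::= read S
  6  $ id S read  read id $            match read
  7  $ id S       id $                 expand S ::= epsilon
  8  $ id         id $                 match id
Accept reached after 8 steps.

8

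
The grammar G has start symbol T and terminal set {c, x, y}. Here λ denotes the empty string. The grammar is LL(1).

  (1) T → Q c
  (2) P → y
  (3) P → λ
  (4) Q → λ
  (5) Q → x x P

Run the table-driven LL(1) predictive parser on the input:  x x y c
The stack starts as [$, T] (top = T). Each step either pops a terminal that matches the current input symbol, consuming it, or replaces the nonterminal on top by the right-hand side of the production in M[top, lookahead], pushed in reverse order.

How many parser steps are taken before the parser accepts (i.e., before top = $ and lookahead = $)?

7

step 1: stack=$ T  input=x x y c $  — expand T → Q c
step 2: stack=$ c Q  input=x x y c $  — expand Q → x x P
step 3: stack=$ c P x x  input=x x y c $  — match x
step 4: stack=$ c P x  input=x y c $  — match x
step 5: stack=$ c P  input=y c $  — expand P → y
step 6: stack=$ c y  input=y c $  — match y
step 7: stack=$ c  input=c $  — match c
Accept reached after 7 steps.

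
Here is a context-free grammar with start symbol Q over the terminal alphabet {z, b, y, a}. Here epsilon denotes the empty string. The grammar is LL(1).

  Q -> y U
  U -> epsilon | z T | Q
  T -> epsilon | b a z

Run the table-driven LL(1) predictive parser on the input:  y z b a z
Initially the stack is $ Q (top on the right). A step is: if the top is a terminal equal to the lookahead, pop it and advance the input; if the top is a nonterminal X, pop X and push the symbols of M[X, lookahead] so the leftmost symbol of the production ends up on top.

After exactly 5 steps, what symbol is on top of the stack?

b

     Stack  Input        Action
  1  $ Q    y z b a z $  expand Q -> y U
  2  $ U y  y z b a z $  match y
  3  $ U    z b a z $    expand U -> z T
  4  $ T z  z b a z $    match z
  5  $ T    b a z $      expand T -> b a z
Stack after step 5: $ z a b (top = b).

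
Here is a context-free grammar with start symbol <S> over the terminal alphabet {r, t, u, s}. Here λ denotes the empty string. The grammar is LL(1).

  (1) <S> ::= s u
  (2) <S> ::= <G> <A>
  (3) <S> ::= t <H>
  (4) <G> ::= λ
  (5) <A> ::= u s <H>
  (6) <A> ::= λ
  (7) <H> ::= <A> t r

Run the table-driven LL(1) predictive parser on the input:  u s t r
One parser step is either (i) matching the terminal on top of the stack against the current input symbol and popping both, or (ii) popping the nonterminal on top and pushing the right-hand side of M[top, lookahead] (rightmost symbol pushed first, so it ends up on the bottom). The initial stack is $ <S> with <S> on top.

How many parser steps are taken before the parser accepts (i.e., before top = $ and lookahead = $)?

9

     Stack      Input      Action
  1  $ <S>      u s t r $  expand <S> ::= <G> <A>
  2  $ <A> <G>  u s t r $  expand <G> ::= λ
  3  $ <A>      u s t r $  expand <A> ::= u s <H>
  4  $ <H> s u  u s t r $  match u
  5  $ <H> s    s t r $    match s
  6  $ <H>      t r $      expand <H> ::= <A> t r
  7  $ r t <A>  t r $      expand <A> ::= λ
  8  $ r t      t r $      match t
  9  $ r        r $        match r
Accept reached after 9 steps.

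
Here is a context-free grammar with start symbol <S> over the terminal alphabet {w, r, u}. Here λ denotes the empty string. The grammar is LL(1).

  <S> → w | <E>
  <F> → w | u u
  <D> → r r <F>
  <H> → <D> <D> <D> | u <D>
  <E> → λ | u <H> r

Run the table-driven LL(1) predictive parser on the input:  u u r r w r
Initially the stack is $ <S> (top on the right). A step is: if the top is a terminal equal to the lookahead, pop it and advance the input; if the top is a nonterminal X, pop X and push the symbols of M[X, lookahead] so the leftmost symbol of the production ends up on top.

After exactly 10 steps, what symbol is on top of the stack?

      Stack        Input          Action
   1  $ <S>        u u r r w r $  expand <S> → <E>
   2  $ <E>        u u r r w r $  expand <E> → u <H> r
   3  $ r <H> u    u u r r w r $  match u
   4  $ r <H>      u r r w r $    expand <H> → u <D>
   5  $ r <D> u    u r r w r $    match u
   6  $ r <D>      r r w r $      expand <D> → r r <F>
   7  $ r <F> r r  r r w r $      match r
   8  $ r <F> r    r w r $        match r
   9  $ r <F>      w r $          expand <F> → w
  10  $ r w        w r $          match w
Stack after step 10: $ r (top = r).

r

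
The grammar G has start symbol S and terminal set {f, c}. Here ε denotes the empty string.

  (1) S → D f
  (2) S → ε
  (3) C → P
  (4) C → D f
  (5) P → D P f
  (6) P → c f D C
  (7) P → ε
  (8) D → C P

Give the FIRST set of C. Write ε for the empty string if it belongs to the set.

{ε, c, f}

FIRST(S) = {ε, c, f}  (via D f)
FIRST(C) = {ε, c, f}  (via P, D f)
FIRST(P) = {ε, c, f}  (via D P f)
FIRST(D) = {ε, c, f}  (via C P)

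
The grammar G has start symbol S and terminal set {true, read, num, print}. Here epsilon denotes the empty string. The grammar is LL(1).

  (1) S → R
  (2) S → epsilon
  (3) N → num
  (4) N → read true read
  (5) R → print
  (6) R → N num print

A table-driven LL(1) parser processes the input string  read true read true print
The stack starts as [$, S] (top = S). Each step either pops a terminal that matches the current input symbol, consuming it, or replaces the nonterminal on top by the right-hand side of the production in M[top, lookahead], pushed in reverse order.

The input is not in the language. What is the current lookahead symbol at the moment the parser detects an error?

step 1: stack=$ S  input=read true read true print $  — expand S → R
step 2: stack=$ R  input=read true read true print $  — expand R → N num print
step 3: stack=$ print num N  input=read true read true print $  — expand N → read true read
step 4: stack=$ print num read true read  input=read true read true print $  — match read
step 5: stack=$ print num read true  input=true read true print $  — match true
step 6: stack=$ print num read  input=read true print $  — match read
step 7: stack=$ print num  input=true print $  — error: top is terminal num but lookahead is true

true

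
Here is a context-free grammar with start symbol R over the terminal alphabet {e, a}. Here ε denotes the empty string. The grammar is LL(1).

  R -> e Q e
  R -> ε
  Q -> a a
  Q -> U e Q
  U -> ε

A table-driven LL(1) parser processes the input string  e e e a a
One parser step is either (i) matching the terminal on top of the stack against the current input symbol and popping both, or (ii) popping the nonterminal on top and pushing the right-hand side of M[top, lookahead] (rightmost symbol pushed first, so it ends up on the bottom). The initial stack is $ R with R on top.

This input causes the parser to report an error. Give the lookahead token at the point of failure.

$

step 1: stack=$ R  input=e e e a a $  — expand R -> e Q e
step 2: stack=$ e Q e  input=e e e a a $  — match e
step 3: stack=$ e Q  input=e e a a $  — expand Q -> U e Q
step 4: stack=$ e Q e U  input=e e a a $  — expand U -> ε
step 5: stack=$ e Q e  input=e e a a $  — match e
step 6: stack=$ e Q  input=e a a $  — expand Q -> U e Q
step 7: stack=$ e Q e U  input=e a a $  — expand U -> ε
step 8: stack=$ e Q e  input=e a a $  — match e
step 9: stack=$ e Q  input=a a $  — expand Q -> a a
step 10: stack=$ e a a  input=a a $  — match a
step 11: stack=$ e a  input=a $  — match a
step 12: stack=$ e  input=$  — error: top is terminal e but lookahead is $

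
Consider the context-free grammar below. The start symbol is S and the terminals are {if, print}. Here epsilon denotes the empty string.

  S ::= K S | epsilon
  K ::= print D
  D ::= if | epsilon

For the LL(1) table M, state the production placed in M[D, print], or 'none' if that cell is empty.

FIRST(K) = {print}
FIRST(D) = {epsilon, if}
FIRST(S) = {epsilon, print}  (via K S)
FOLLOW(S) includes $ since S is the start symbol.
FOLLOW(K): in S::=K S, K is followed by S with FIRST {epsilon, print}; in S::=K S, the suffix after K is nullable, so FOLLOW(K) ⊇ FOLLOW(S) = {$}. Thus FOLLOW(K) = {$, print}.
FOLLOW(D): in K::=print D, the suffix after D is empty, so FOLLOW(D) ⊇ FOLLOW(K) = {$, print}. Thus FOLLOW(D) = {$, print}.
For D ::= if: FIRST(if) = {if}, so it goes in M[D, t] for t ∈ {if}.
For D ::= epsilon: FIRST(epsilon) = {epsilon}, so it goes in M[D, t] for t ∈ {}; since epsilon ∈ FIRST, also for every t ∈ FOLLOW(D) = {$, print}.

D ::= epsilon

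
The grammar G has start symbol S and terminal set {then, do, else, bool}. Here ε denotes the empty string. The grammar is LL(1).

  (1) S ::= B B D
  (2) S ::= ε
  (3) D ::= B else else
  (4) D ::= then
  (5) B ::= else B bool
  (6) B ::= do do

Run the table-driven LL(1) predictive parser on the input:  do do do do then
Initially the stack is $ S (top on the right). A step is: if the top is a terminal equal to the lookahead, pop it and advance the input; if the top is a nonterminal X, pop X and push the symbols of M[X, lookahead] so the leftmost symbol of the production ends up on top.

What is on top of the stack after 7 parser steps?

D

step 1: stack=$ S  input=do do do do then $  — expand S ::= B B D
step 2: stack=$ D B B  input=do do do do then $  — expand B ::= do do
step 3: stack=$ D B do do  input=do do do do then $  — match do
step 4: stack=$ D B do  input=do do do then $  — match do
step 5: stack=$ D B  input=do do then $  — expand B ::= do do
step 6: stack=$ D do do  input=do do then $  — match do
step 7: stack=$ D do  input=do then $  — match do
Stack after step 7: $ D (top = D).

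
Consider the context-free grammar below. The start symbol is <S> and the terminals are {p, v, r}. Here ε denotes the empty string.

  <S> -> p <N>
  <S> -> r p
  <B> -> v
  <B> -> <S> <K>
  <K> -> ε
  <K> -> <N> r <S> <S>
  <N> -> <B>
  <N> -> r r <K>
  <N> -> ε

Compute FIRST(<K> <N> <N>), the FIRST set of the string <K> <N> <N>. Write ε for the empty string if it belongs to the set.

{ε, p, r, v}

FIRST(<S>): from <S>->p <N> we get {p}; from <S>->r p we get {r}. So FIRST(<S>) = {p, r}.
FIRST(<B>): from <B>->v we get {v}; from <B>-><S> <K> we get {p, r}. So FIRST(<B>) = {p, r, v}.
FIRST(<N>): from <N>-><B> we get {p, r, v}; from <N>->r r <K> we get {r}; from <N>->ε we get {ε}. So FIRST(<N>) = {ε, p, r, v}.
FIRST(<K>): from <K>->ε we get {ε}; from <K>-><N> r <S> <S> we get {p, r, v}. So FIRST(<K>) = {ε, p, r, v}.
FIRST(<K> <N> <N>): take FIRST of each symbol in turn, carrying on past any symbol whose FIRST contains ε; result {ε, p, r, v}.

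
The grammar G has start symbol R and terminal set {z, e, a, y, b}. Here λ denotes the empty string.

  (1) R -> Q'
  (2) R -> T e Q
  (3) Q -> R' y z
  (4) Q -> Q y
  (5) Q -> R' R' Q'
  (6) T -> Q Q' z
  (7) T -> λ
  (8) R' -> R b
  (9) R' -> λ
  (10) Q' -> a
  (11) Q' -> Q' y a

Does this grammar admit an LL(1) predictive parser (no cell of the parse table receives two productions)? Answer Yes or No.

No

FIRST(R) = {a, e, y}
FIRST(Q) = {a, e, y}
FIRST(T) = {λ, a, e, y}
FIRST(R') = {λ, a, e, y}
FIRST(Q') = {a}
FOLLOW(R) = {$, b}
FOLLOW(Q) = {$, a, b, y}
FOLLOW(T) = {e}
FOLLOW(R') = {a, e, y}
FOLLOW(Q') = {$, a, b, y, z}
Cell M[Q, a] receives both Q -> R' y z and Q -> Q y and Q -> R' R' Q' — the grammar is not LL(1).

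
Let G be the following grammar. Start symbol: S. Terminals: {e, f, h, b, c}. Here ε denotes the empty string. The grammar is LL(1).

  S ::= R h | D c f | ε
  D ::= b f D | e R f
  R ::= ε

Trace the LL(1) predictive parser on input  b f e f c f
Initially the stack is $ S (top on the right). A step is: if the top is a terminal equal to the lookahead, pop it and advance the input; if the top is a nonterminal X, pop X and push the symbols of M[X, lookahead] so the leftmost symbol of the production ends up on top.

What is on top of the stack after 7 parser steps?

step 1: stack=$ S  input=b f e f c f $  — expand S ::= D c f
step 2: stack=$ f c D  input=b f e f c f $  — expand D ::= b f D
step 3: stack=$ f c D f b  input=b f e f c f $  — match b
step 4: stack=$ f c D f  input=f e f c f $  — match f
step 5: stack=$ f c D  input=e f c f $  — expand D ::= e R f
step 6: stack=$ f c f R e  input=e f c f $  — match e
step 7: stack=$ f c f R  input=f c f $  — expand R ::= ε
Stack after step 7: $ f c f (top = f).

f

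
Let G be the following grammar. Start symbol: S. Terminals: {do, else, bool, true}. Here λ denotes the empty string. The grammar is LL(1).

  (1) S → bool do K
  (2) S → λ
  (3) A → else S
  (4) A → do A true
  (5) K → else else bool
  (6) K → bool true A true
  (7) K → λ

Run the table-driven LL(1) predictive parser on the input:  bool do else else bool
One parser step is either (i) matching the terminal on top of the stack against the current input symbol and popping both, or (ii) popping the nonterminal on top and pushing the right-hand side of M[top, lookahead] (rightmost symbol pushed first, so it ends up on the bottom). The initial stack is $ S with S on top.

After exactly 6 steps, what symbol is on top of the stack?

     Stack             Input                     Action
  1  $ S               bool do else else bool $  expand S → bool do K
  2  $ K do bool       bool do else else bool $  match bool
  3  $ K do            do else else bool $       match do
  4  $ K               else else bool $          expand K → else else bool
  5  $ bool else else  else else bool $          match else
  6  $ bool else       else bool $               match else
Stack after step 6: $ bool (top = bool).

bool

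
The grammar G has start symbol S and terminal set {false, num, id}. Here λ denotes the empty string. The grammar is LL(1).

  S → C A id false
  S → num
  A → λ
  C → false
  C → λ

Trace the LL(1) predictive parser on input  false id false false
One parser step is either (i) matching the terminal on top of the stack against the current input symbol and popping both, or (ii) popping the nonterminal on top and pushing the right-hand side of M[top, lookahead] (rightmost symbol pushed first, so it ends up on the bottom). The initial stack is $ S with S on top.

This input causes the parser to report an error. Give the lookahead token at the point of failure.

false

step 1: stack=$ S  input=false id false false $  — expand S → C A id false
step 2: stack=$ false id A C  input=false id false false $  — expand C → false
step 3: stack=$ false id A false  input=false id false false $  — match false
step 4: stack=$ false id A  input=id false false $  — expand A → λ
step 5: stack=$ false id  input=id false false $  — match id
step 6: stack=$ false  input=false false $  — match false
step 7: stack=$  input=false $  — error: stack empty but input remains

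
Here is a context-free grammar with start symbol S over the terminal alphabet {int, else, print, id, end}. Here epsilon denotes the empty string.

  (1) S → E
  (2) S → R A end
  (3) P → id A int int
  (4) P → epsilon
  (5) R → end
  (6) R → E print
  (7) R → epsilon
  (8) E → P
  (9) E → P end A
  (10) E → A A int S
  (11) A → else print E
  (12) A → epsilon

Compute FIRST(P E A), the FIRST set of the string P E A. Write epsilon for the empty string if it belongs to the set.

FIRST(P): from P→id A int int we get {id}; from P→epsilon we get {epsilon}. So FIRST(P) = {epsilon, id}.
FIRST(A): from A→else print E we get {else}; from A→epsilon we get {epsilon}. So FIRST(A) = {epsilon, else}.
FIRST(E): from E→P we get {epsilon, id}; from E→P end A we get {end, id}; from E→A A int S we get {else, int}. So FIRST(E) = {epsilon, else, end, id, int}.
FIRST(R): from R→end we get {end}; from R→E print we get {else, end, id, int, print}; from R→epsilon we get {epsilon}. So FIRST(R) = {epsilon, else, end, id, int, print}.
FIRST(S): from S→E we get {epsilon, else, end, id, int}; from S→R A end we get {else, end, id, int, print}. So FIRST(S) = {epsilon, else, end, id, int, print}.
FIRST(P E A): take FIRST of each symbol in turn, carrying on past any symbol whose FIRST contains epsilon; result {epsilon, else, end, id, int}.

{epsilon, else, end, id, int}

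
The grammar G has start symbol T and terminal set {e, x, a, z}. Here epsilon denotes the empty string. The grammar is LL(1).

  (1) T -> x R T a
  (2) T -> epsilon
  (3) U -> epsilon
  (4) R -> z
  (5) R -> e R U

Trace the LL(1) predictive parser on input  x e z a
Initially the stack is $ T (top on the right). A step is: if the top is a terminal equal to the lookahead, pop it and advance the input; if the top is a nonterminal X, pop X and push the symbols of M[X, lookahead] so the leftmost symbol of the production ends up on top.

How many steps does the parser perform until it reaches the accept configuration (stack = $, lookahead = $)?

     Stack        Input      Action
  1  $ T          x e z a $  expand T -> x R T a
  2  $ a T R x    x e z a $  match x
  3  $ a T R      e z a $    expand R -> e R U
  4  $ a T U R e  e z a $    match e
  5  $ a T U R    z a $      expand R -> z
  6  $ a T U z    z a $      match z
  7  $ a T U      a $        expand U -> epsilon
  8  $ a T        a $        expand T -> epsilon
  9  $ a          a $        match a
Accept reached after 9 steps.

9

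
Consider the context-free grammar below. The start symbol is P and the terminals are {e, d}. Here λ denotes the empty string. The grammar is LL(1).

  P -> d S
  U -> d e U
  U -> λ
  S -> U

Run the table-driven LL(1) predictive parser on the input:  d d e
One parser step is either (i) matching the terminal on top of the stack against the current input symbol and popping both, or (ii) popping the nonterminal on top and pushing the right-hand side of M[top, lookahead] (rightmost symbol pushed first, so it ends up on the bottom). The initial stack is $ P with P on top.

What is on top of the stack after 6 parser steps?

step 1: stack=$ P  input=d d e $  — expand P -> d S
step 2: stack=$ S d  input=d d e $  — match d
step 3: stack=$ S  input=d e $  — expand S -> U
step 4: stack=$ U  input=d e $  — expand U -> d e U
step 5: stack=$ U e d  input=d e $  — match d
step 6: stack=$ U e  input=e $  — match e
Stack after step 6: $ U (top = U).

U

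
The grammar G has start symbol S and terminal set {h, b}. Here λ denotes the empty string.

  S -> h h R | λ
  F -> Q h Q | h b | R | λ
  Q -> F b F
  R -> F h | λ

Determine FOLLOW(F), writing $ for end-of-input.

FIRST(S): from S->h h R we get {h}; from S->λ we get {λ}. So FIRST(S) = {λ, h}.
FIRST(F): from F->Q h Q we get {b, h}; from F->h b we get {h}; from F->R we get {λ, b, h}; from F->λ we get {λ}. So FIRST(F) = {λ, b, h}.
FIRST(Q): from Q->F b F we get {b, h}. So FIRST(Q) = {b, h}.
FIRST(R): from R->F h we get {b, h}; from R->λ we get {λ}. So FIRST(R) = {λ, b, h}.
FOLLOW(S) includes $ since S is the start symbol.
FOLLOW(S): S appears on no right-hand side. Thus FOLLOW(S) = {$}.
FOLLOW(F): in Q->F b F (occurrence 1), F is followed by b F with FIRST {b}; in Q->F b F (occurrence 2), the suffix after F is empty, so FOLLOW(F) ⊇ FOLLOW(Q) = {b, h}; in R->F h, F is followed by h with FIRST {h}. Thus FOLLOW(F) = {b, h}.
FOLLOW(Q): in F->Q h Q (occurrence 1), Q is followed by h Q with FIRST {h}; in F->Q h Q (occurrence 2), the suffix after Q is empty, so FOLLOW(Q) ⊇ FOLLOW(F) = {b, h}. Thus FOLLOW(Q) = {b, h}.
FOLLOW(R): in S->h h R, the suffix after R is empty, so FOLLOW(R) ⊇ FOLLOW(S) = {$}; in F->R, the suffix after R is empty, so FOLLOW(R) ⊇ FOLLOW(F) = {b, h}. Thus FOLLOW(R) = {$, b, h}.

{b, h}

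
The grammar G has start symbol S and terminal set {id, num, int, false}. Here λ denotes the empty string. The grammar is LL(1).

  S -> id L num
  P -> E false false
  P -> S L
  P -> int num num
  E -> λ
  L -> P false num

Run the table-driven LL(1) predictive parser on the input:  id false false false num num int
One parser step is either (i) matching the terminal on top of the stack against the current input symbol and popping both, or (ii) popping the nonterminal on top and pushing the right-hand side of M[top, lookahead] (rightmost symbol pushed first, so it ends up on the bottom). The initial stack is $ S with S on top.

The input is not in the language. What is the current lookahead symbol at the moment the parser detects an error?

int

step 1: stack=$ S  input=id false false false num num int $  — expand S -> id L num
step 2: stack=$ num L id  input=id false false false num num int $  — match id
step 3: stack=$ num L  input=false false false num num int $  — expand L -> P false num
step 4: stack=$ num num false P  input=false false false num num int $  — expand P -> E false false
step 5: stack=$ num num false false false E  input=false false false num num int $  — expand E -> λ
step 6: stack=$ num num false false false  input=false false false num num int $  — match false
step 7: stack=$ num num false false  input=false false num num int $  — match false
step 8: stack=$ num num false  input=false num num int $  — match false
step 9: stack=$ num num  input=num num int $  — match num
step 10: stack=$ num  input=num int $  — match num
step 11: stack=$  input=int $  — error: stack empty but input remains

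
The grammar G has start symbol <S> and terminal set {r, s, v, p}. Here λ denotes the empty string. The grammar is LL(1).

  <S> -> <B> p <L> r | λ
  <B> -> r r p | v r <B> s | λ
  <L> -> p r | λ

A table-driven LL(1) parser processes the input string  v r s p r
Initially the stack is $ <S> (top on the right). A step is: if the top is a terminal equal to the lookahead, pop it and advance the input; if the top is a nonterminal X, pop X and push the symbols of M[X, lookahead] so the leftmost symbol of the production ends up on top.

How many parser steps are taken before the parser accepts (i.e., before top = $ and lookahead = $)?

9

step 1: stack=$ <S>  input=v r s p r $  — expand <S> -> <B> p <L> r
step 2: stack=$ r <L> p <B>  input=v r s p r $  — expand <B> -> v r <B> s
step 3: stack=$ r <L> p s <B> r v  input=v r s p r $  — match v
step 4: stack=$ r <L> p s <B> r  input=r s p r $  — match r
step 5: stack=$ r <L> p s <B>  input=s p r $  — expand <B> -> λ
step 6: stack=$ r <L> p s  input=s p r $  — match s
step 7: stack=$ r <L> p  input=p r $  — match p
step 8: stack=$ r <L>  input=r $  — expand <L> -> λ
step 9: stack=$ r  input=r $  — match r
Accept reached after 9 steps.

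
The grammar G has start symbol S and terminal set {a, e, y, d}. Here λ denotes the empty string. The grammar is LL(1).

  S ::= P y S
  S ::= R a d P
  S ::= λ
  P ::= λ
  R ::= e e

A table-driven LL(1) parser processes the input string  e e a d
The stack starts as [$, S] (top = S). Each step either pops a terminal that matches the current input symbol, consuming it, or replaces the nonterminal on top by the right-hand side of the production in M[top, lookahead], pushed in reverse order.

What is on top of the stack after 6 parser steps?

step 1: stack=$ S  input=e e a d $  — expand S ::= R a d P
step 2: stack=$ P d a R  input=e e a d $  — expand R ::= e e
step 3: stack=$ P d a e e  input=e e a d $  — match e
step 4: stack=$ P d a e  input=e a d $  — match e
step 5: stack=$ P d a  input=a d $  — match a
step 6: stack=$ P d  input=d $  — match d
Stack after step 6: $ P (top = P).

P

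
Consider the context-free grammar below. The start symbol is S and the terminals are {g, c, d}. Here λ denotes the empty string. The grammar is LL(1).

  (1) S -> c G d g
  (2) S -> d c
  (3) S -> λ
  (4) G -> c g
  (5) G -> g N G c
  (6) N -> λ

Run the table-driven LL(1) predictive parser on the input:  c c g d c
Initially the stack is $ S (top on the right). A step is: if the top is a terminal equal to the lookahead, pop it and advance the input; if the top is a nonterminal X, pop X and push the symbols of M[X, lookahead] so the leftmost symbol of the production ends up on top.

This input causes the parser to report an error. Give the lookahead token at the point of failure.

step 1: stack=$ S  input=c c g d c $  — expand S -> c G d g
step 2: stack=$ g d G c  input=c c g d c $  — match c
step 3: stack=$ g d G  input=c g d c $  — expand G -> c g
step 4: stack=$ g d g c  input=c g d c $  — match c
step 5: stack=$ g d g  input=g d c $  — match g
step 6: stack=$ g d  input=d c $  — match d
step 7: stack=$ g  input=c $  — error: top is terminal g but lookahead is c

c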